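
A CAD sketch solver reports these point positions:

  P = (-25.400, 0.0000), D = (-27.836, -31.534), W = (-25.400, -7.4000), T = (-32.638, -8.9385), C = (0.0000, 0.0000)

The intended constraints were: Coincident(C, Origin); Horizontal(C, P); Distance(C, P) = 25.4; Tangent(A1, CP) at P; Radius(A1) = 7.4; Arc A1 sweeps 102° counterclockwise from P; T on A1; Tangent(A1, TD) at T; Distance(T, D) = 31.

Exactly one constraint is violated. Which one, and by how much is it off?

Distance(T, D) = 31 — off by 7.90.

C = (0.00, 0.00) ✓; C.y = 0.00, P.y = 0.00 ✓; |CP| = 25.40 ✓; ∠(WP, PC) = 90.00° ✓; |WP| = 7.400 ✓; bearing(W→T) − bearing(W→P) = 102.0° ✓; |WT| = 7.400 ✓; ∠(WT, TD) = 90.00° ✓; |TD| = 23.10 ✗.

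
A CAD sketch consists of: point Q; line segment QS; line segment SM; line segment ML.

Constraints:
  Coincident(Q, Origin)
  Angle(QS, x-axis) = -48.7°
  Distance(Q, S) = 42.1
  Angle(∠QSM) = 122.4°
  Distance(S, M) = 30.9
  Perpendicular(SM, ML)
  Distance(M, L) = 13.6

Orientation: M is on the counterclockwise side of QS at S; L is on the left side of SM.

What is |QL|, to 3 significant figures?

57.8

∠QSM = 122.4°, so SM runs at -48.7° + (180° − 122.4°) = 8.90° from the x-axis; with |SM| = 30.9, M = S + 30.9·(cos 8.90°, sin 8.90°) = (58.3, -26.8). SM ⟂ ML; with |ML| = 13.6 on the left of SM, L = M + 13.6·(-0.155, 0.988) = (56.2, -13.4). Then |QL| = |L − Q| = 57.8.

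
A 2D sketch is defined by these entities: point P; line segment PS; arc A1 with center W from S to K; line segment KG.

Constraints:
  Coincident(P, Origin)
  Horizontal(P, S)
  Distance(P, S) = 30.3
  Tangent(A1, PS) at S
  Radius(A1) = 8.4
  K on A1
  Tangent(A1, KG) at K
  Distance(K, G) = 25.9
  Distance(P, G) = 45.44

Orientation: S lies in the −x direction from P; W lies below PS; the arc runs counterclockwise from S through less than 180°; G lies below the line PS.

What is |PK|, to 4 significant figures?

39.80

P is at the origin; P and S share the same y with |PS| = 30.3 and S on the −x side, so S = (-30.30, 0.000). The tangent condition forces WS to be normal to PS, so W = S + (0, -8.4) = (-30.30, -8.400). Since WK ⟂ KG (tangency), |WG| = √(8.4² + 25.9²) = 27.23 regardless of where K sits on A1. So G lies on both circle(P, 45.44) and circle(W, 27.23); the below-PS intersection is G = (-28.30, -35.55). K is the foot of the tangent from G: K = (-38.08, -11.57).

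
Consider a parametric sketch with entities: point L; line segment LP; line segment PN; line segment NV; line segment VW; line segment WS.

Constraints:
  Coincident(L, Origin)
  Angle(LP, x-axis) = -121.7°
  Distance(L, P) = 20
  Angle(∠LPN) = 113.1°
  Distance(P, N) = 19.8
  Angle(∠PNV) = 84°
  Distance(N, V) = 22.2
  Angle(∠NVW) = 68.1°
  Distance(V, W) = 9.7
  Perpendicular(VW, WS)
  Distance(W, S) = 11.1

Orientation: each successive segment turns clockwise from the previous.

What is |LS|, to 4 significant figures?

24.40

L is at the origin; LP runs at -121.7° with length 20.0, so P = (-10.51, -17.02). ∠LPN = 113.1° gives PN at 171.4° from the x-axis; with |PN| = 19.8, N = (-30.09, -14.06). ∠PNV = 84.0° gives NV at 75.40° from the x-axis; with |NV| = 22.2, V = (-24.49, 7.428). ∠NVW = 68.1° gives VW at -36.50° from the x-axis; with |VW| = 9.7, W = (-16.69, 1.658). VW is perpendicular to WS, so WS runs at -126.5°; with |WS| = 11.1, S = (-23.30, -7.265). Then |LS| = |S − L| = 24.40.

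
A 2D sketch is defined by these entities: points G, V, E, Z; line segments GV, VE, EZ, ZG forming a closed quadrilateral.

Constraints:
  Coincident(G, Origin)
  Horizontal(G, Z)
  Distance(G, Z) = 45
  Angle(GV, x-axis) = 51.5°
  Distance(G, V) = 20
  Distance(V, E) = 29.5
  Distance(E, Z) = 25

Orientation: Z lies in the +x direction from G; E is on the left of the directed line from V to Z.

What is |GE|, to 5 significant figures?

47.438

Checks: |VE| = 29.50 ✓; |EZ| = 25.00 ✓.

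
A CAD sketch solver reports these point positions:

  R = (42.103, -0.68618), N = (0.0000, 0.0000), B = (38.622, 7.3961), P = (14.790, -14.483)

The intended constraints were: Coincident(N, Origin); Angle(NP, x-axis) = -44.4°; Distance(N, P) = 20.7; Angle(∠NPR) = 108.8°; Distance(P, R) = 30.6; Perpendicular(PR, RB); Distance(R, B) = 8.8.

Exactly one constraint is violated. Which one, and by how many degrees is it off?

Perpendicular(PR, RB) — off by 3.50°.

N = (0.00, 0.00) ✓; NP at -44.40° ✓; |NP| = 20.70 ✓; ∠NPR = 108.8° ✓; |PR| = 30.60 ✓; ∠(PR, RB) = 86.50° ✗; |RB| = 8.800 ✓.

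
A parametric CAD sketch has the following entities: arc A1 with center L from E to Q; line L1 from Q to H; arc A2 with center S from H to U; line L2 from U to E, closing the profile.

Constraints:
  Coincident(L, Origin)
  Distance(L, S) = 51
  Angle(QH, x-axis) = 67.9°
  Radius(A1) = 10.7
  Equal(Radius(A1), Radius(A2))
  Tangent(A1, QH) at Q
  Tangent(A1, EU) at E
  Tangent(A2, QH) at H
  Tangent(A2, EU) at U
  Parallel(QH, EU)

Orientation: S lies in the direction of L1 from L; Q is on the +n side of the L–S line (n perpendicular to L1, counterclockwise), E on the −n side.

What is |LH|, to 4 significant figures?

52.11

Tangency of A1 to both parallel lines with radius 10.7 puts Q and E at L ± 10.7·n: Q = (-9.914, 4.026), E = (9.914, -4.026). Equal radii place H and U the same way about S: H = S + 10.7·n = (9.274, 51.28), U = S − 10.7·n = (29.10, 43.23). Then |LH| = |H − L| = 52.11.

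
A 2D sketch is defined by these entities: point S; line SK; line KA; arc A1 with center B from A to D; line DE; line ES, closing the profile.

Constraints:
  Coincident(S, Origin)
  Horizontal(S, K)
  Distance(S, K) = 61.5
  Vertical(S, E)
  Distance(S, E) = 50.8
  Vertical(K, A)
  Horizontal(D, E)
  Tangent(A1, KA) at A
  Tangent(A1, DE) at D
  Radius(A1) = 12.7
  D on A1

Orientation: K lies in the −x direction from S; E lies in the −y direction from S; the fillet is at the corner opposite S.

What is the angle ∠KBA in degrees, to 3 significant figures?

71.6°

S is at the origin; SK is horizontal with |SK| = 61.5 and K on the −x side, so K = (-61.5, 0.00). S and E share the same x with |SE| = 50.8 and E on the −y side, so E = (0.00, -50.8). The virtual corner opposite S is at (-61.5, -50.8). The tangent condition forces BA to be normal to KA and the tangent condition forces BD to be normal to DE, with radius 12.7, so the center B sits 12.7 in from both sides at B = (-48.8, -38.1). That places the tangent points at A = (-61.5, -38.1) on KA and D = (-48.8, -50.8) on DE. Then cos ∠KBA = BK·BA / (|BK||BA|), giving 71.6°.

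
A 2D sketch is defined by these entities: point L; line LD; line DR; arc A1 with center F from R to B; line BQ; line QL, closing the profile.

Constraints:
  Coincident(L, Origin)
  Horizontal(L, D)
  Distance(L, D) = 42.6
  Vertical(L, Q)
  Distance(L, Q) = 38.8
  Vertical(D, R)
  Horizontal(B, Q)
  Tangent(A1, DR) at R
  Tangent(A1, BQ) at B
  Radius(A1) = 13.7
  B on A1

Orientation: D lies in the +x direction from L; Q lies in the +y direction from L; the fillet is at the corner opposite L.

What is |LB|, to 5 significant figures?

48.380

L is at the origin; LD is horizontal with |LD| = 42.6 and D on the +x side, so D = (42.600, 0.0000). L and Q share the same x with |LQ| = 38.8 and Q on the +y side, so Q = (0.0000, 38.800). The virtual corner opposite L is at (42.600, 38.800). Since A1 is tangent to DR there, FR ⟂ DR and since A1 is tangent to BQ there, FB ⟂ BQ, with radius 13.7, so the center F sits 13.7 in from both sides at F = (28.900, 25.100). That places the tangent points at R = (42.600, 25.100) on DR and B = (28.900, 38.800) on BQ. Then |LB| = |B − L| = 48.380.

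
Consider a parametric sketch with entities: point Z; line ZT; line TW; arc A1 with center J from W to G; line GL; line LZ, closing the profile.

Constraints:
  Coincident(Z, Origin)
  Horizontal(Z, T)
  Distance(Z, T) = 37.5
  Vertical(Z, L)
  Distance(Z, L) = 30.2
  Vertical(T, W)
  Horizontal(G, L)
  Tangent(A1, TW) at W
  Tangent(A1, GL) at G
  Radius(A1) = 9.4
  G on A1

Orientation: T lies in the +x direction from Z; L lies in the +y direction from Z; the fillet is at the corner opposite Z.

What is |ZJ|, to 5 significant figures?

34.961

ZL is vertical with |ZL| = 30.2 and L on the +y side, so L = (0.0000, 30.200). The virtual corner opposite Z is at (37.500, 30.200). Since A1 is tangent to TW there, JW ⟂ TW and since A1 is tangent to GL there, JG ⟂ GL, with radius 9.4, so the center J sits 9.4 in from both sides at J = (28.100, 20.800). Then |ZJ| = |J − Z| = 34.961.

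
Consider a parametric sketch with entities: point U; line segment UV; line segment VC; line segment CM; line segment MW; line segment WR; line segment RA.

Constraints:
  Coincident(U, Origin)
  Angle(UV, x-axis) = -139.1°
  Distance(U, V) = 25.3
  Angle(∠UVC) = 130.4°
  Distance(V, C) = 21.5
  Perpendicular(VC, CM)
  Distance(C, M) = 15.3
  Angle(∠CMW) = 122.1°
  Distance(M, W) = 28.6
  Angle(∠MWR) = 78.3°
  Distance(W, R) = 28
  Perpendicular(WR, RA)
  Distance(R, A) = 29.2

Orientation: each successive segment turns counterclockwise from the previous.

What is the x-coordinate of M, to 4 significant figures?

-3.636

U is at the origin; UV runs at -139.1° with length 25.3, so V = (-19.12, -16.56). ∠UVC = 130.4° gives VC at -89.50° from the x-axis; with |VC| = 21.5, C = (-18.94, -38.06). VC is perpendicular to CM, so CM runs at 0.5000°; with |CM| = 15.3, M = (-3.636, -37.93). So M.x = -3.636.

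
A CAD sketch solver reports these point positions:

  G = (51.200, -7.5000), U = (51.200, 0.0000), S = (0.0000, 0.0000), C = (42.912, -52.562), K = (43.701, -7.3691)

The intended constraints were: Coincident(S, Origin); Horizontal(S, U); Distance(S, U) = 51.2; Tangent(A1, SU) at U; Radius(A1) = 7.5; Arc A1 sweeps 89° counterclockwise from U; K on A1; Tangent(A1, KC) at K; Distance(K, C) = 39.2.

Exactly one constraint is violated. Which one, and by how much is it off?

Distance(K, C) = 39.2 — off by 6.00.

S = (0.00, 0.00) ✓; S.y = 0.00, U.y = 0.00 ✓; |SU| = 51.20 ✓; ∠(GU, US) = 90.00° ✓; |GU| = 7.500 ✓; bearing(G→K) − bearing(G→U) = 89.00° ✓; |GK| = 7.500 ✓; ∠(GK, KC) = 90.00° ✓; |KC| = 45.20 ✗.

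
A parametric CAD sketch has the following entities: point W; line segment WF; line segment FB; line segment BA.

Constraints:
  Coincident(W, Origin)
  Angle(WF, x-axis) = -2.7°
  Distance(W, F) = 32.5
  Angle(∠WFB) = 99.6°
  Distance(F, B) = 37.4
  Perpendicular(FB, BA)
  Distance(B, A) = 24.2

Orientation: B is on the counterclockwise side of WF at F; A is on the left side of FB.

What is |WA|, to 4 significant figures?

43.53

∠WFB = 99.6°, so FB runs at -2.7° + (180° − 99.6°) = 77.70° from the x-axis; with |FB| = 37.4, B = F + 37.4·(cos 77.70°, sin 77.70°) = (40.43, 35.01). FB ⟂ BA; with |BA| = 24.2 on the left of FB, A = B + 24.2·(-0.9770, 0.2130) = (16.79, 40.17). Then |WA| = |A − W| = 43.53.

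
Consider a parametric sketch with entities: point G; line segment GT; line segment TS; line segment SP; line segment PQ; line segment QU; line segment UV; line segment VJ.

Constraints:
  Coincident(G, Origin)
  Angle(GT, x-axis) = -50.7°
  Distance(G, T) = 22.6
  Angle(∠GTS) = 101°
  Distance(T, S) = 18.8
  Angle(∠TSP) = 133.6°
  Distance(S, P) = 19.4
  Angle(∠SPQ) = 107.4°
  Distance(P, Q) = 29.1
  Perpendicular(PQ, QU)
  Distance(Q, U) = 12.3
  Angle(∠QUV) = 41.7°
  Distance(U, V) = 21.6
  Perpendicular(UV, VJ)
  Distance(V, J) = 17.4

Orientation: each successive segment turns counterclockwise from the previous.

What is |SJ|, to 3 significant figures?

47.7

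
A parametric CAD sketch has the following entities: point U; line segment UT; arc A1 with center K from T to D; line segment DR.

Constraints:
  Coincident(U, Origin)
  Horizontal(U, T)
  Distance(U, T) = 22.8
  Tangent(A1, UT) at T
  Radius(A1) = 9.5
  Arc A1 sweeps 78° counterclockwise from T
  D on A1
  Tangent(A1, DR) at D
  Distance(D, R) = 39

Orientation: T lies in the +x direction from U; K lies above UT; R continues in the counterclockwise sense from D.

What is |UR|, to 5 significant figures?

60.845

U is at the origin; UT is horizontal with |UT| = 22.8 and T on the +x side, so T = (22.800, 0.0000). Tangency of A1 to UT means the radius KT is perpendicular to UT, so K = T + (0, 9.5) = (22.800, 9.5000). On A1, T sits at bearing -90° from K; a 78° counterclockwise sweep puts D at bearing -12°, so D = K + 9.5·(cos -12°, sin -12°) = (32.092, 7.5248). Since A1 is tangent to DR there, KD ⟂ DR, so DR runs along (−sin -12°, cos -12°); with |DR| = 39.0, R = (40.201, 45.673). Then |UR| = |R − U| = 60.845.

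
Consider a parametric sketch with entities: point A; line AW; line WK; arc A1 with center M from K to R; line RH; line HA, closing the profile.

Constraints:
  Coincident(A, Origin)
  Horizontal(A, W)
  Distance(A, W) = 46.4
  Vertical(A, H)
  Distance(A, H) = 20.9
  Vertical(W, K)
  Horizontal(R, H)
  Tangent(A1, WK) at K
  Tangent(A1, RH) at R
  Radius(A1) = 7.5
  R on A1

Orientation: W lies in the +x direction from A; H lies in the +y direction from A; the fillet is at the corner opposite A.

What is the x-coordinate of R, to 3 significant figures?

38.9

The virtual corner opposite A is at (46.4, 20.9). A1 meets WK tangentially, so MK is at right angles to WK and the tangent condition forces MR to be normal to RH, with radius 7.5, so the center M sits 7.5 in from both sides at M = (38.9, 13.4). That places the tangent points at K = (46.4, 13.4) on WK and R = (38.9, 20.9) on RH. So R.x = 38.9.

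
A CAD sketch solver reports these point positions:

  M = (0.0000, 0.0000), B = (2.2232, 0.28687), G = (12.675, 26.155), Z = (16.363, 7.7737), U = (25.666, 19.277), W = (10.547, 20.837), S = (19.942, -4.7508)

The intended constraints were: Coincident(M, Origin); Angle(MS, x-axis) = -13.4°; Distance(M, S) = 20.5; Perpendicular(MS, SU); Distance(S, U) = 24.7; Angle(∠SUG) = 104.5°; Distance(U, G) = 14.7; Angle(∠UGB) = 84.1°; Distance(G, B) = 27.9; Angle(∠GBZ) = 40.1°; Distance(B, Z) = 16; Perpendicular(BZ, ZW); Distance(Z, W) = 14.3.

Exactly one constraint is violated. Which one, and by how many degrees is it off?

Perpendicular(BZ, ZW) — off by 3.90°.

M = (0.00, 0.00) ✓; MS at -13.40° ✓; |MS| = 20.50 ✓; ∠(MS, SU) = 90.00° ✓; |SU| = 24.70 ✓; ∠SUG = 104.5° ✓; |UG| = 14.70 ✓; ∠UGB = 84.10° ✓; |GB| = 27.90 ✓; ∠GBZ = 40.10° ✓; |BZ| = 16.00 ✓; ∠(BZ, ZW) = 86.10° ✗; |ZW| = 14.30 ✓.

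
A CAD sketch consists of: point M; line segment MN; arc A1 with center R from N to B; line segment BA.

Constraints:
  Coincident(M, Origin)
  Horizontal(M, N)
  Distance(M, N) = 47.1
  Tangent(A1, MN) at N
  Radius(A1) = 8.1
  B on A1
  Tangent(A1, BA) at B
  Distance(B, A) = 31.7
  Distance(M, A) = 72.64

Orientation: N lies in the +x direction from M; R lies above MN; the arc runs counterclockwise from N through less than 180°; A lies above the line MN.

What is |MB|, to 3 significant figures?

55.3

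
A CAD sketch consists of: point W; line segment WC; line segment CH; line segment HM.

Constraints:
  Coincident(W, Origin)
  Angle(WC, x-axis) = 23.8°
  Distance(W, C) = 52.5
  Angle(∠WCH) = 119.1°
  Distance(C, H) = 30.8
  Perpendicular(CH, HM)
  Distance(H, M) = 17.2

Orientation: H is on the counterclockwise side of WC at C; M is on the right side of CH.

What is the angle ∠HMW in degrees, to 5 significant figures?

41.769°

W is at the origin; WC runs at 23.8° with length 52.5, so C = 52.5·(cos 23.8°, sin 23.8°) = (48.035, 21.186). ∠WCH = 119.1°, so CH runs at 23.8° + (180° − 119.1°) = 84.700° from the x-axis; with |CH| = 30.8, H = C + 30.8·(cos 84.700°, sin 84.700°) = (50.880, 51.854). CH ⟂ HM; with |HM| = 17.2 on the right of CH, M = H + 17.2·(0.99572, -0.092371) = (68.007, 50.266). Then cos ∠HMW = MH·MW / (|MH||MW|), giving 41.769°.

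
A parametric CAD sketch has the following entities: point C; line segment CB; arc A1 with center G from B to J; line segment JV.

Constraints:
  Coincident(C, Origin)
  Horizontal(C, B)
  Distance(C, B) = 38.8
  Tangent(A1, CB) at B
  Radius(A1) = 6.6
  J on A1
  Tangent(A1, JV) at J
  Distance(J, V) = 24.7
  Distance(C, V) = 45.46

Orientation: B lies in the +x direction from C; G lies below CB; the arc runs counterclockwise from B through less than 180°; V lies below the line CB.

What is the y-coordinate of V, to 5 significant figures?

-31.457

Checks: |GJ| = 6.600 ✓; ∠(GJ, JV) = 90.00° ✓; |JV| = 24.70 ✓; |CV| = 45.46 ✓.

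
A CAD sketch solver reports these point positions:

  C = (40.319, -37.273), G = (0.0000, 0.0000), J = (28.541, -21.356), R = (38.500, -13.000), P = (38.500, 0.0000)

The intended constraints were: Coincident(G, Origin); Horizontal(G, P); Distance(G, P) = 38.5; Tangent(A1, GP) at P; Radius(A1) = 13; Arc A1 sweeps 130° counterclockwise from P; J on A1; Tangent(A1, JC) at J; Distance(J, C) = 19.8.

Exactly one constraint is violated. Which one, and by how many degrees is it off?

Tangent(A1, JC) at J — off by 3.50°.

G = (0.00, 0.00) ✓; G.y = 0.00, P.y = 0.00 ✓; |GP| = 38.50 ✓; ∠(RP, PG) = 90.00° ✓; |RP| = 13.00 ✓; bearing(R→J) − bearing(R→P) = 130.0° ✓; |RJ| = 13.00 ✓; ∠(RJ, JC) = 93.50° ✗; |JC| = 19.80 ✓.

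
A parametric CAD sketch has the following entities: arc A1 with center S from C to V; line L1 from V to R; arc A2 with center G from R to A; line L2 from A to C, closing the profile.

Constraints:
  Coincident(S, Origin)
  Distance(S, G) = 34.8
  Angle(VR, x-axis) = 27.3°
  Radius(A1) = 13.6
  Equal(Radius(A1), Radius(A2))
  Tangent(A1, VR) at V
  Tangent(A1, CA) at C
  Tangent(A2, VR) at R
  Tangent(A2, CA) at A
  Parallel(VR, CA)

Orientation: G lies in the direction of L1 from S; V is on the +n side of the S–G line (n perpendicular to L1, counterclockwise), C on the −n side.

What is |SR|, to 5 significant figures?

37.363

Tangency of A1 to both parallel lines with radius 13.6 puts V and C at S ± 13.6·n: V = (-6.2376, 12.085), C = (6.2376, -12.085). Equal radii place R and A the same way about G: R = G + 13.6·n = (24.686, 28.046), A = G − 13.6·n = (37.162, 3.8758). Then |SR| = |R − S| = 37.363.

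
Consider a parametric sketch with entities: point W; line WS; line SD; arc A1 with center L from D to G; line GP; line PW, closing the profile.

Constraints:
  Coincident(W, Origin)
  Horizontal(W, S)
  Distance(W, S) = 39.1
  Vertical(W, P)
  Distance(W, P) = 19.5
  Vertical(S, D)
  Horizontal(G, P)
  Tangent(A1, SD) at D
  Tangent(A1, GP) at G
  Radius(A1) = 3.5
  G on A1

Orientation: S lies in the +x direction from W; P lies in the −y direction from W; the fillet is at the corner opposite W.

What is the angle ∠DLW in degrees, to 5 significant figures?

155.80°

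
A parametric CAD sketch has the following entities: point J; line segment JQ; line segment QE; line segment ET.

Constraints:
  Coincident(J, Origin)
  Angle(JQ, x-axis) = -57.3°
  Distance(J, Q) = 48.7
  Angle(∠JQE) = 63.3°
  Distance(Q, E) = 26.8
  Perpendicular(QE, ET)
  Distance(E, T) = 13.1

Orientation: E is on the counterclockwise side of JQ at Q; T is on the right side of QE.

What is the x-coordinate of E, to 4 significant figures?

39.95

J is at the origin; JQ runs at -57.3° with length 48.7, so Q = 48.7·(cos -57.3°, sin -57.3°) = (26.31, -40.98). ∠JQE = 63.3°, so QE runs at -57.3° + (180° − 63.3°) = 59.40° from the x-axis; with |QE| = 26.8, E = Q + 26.8·(cos 59.40°, sin 59.40°) = (39.95, -17.91). So E.x = 39.95.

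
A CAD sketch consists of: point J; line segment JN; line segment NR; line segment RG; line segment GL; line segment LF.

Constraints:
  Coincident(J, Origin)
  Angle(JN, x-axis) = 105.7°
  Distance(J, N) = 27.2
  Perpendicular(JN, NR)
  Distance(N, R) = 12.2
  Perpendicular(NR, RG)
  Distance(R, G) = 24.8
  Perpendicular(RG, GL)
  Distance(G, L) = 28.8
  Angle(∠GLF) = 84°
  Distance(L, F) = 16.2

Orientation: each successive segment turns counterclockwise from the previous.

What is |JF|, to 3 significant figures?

23.8

J is at the origin; JN runs at 105.7° with length 27.2, so N = (-7.36, 26.2). The perpendicularity gives NR at right angles to JN, so NR runs at -164°; with |NR| = 12.2, R = (-19.1, 22.9). The perpendicularity gives RG at right angles to NR, so RG runs at -74.3°; with |RG| = 24.8, G = (-12.4, -0.991). RG is perpendicular to GL, so GL runs at 15.7°; with |GL| = 28.8, L = (15.3, 6.80). ∠GLF = 84.0° gives LF at 112° from the x-axis; with |LF| = 16.2, F = (9.34, 21.9). Then |JF| = |F − J| = 23.8.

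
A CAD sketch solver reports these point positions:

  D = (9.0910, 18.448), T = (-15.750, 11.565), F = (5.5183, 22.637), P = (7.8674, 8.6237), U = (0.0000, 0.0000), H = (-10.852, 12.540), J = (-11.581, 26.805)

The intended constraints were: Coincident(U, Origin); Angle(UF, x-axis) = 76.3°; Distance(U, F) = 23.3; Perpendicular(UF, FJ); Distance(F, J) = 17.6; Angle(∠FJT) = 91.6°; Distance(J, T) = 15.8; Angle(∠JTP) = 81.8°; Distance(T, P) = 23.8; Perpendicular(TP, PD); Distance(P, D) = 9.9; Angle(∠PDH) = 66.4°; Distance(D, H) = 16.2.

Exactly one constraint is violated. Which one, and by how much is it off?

Distance(D, H) = 16.2 — off by 4.60.

U = (0.00, 0.00) ✓; UF at 76.30° ✓; |UF| = 23.30 ✓; ∠(UF, FJ) = 90.00° ✓; |FJ| = 17.60 ✓; ∠FJT = 91.60° ✓; |JT| = 15.80 ✓; ∠JTP = 81.80° ✓; |TP| = 23.80 ✓; ∠(TP, PD) = 90.00° ✓; |PD| = 9.900 ✓; ∠PDH = 66.40° ✓; |DH| = 20.80 ✗.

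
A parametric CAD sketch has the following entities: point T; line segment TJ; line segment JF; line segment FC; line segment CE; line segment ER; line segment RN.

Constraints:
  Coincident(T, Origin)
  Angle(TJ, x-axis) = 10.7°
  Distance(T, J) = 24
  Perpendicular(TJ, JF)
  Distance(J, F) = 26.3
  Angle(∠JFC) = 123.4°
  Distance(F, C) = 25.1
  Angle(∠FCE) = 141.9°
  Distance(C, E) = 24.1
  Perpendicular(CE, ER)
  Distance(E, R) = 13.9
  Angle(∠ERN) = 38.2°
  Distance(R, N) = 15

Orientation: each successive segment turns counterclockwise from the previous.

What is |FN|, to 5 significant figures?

37.073

T is at the origin; TJ runs at 10.7° with length 24.0, so J = (23.583, 4.4560). TJ is perpendicular to JF, so JF runs at 100.70°; with |JF| = 26.3, F = (18.700, 30.299). ∠JFC = 123.4° gives FC at 157.30° from the x-axis; with |FC| = 25.1, C = (-4.4560, 39.985). ∠FCE = 141.9° gives CE at -164.60° from the x-axis; with |CE| = 24.1, E = (-27.691, 33.585). CE is perpendicular to ER, so ER runs at -74.600°; with |ER| = 13.9, R = (-24.000, 20.184). ∠ERN = 38.2° gives RN at 67.200° from the x-axis; with |RN| = 15.0, N = (-18.187, 34.012). Then |FN| = |N − F| = 37.073.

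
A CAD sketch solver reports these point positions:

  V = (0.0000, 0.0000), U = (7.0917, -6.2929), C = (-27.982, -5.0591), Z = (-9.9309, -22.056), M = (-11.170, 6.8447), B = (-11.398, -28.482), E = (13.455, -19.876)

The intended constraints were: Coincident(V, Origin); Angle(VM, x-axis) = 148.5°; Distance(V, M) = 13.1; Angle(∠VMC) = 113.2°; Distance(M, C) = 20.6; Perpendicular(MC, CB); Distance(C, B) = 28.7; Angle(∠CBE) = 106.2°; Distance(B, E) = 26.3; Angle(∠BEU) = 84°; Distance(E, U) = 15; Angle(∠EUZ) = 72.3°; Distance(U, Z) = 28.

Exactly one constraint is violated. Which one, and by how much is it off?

Distance(U, Z) = 28 — off by 4.80.

V = (0.00, 0.00) ✓; VM at 148.5° ✓; |VM| = 13.10 ✓; ∠VMC = 113.2° ✓; |MC| = 20.60 ✓; ∠(MC, CB) = 90.00° ✓; |CB| = 28.70 ✓; ∠CBE = 106.2° ✓; |BE| = 26.30 ✓; ∠BEU = 84.00° ✓; |EU| = 15.00 ✓; ∠EUZ = 72.30° ✓; |UZ| = 23.20 ✗.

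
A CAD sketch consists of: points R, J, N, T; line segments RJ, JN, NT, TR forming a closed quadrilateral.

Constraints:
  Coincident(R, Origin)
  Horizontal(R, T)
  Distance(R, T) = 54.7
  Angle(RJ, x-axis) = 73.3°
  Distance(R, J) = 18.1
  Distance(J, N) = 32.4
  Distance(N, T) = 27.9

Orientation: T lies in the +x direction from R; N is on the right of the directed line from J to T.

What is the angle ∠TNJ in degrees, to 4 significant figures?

120.7°

Checks: |JN| = 32.40 ✓; |NT| = 27.90 ✓.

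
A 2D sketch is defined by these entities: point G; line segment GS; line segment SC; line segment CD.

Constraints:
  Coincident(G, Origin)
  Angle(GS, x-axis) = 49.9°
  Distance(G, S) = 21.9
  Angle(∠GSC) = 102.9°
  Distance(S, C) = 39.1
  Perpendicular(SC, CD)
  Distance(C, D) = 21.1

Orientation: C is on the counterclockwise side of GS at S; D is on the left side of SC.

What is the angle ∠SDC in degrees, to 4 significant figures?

61.65°

G is at the origin; GS runs at 49.9° with length 21.9, so S = 21.9·(cos 49.9°, sin 49.9°) = (14.11, 16.75). ∠GSC = 102.9°, so SC runs at 49.9° + (180° − 102.9°) = 127.0° from the x-axis; with |SC| = 39.1, C = S + 39.1·(cos 127.0°, sin 127.0°) = (-9.425, 47.98). SC ⟂ CD; with |CD| = 21.1 on the left of SC, D = C + 21.1·(-0.7986, -0.6018) = (-26.28, 35.28). Then cos ∠SDC = DS·DC / (|DS||DC|), giving 61.65°.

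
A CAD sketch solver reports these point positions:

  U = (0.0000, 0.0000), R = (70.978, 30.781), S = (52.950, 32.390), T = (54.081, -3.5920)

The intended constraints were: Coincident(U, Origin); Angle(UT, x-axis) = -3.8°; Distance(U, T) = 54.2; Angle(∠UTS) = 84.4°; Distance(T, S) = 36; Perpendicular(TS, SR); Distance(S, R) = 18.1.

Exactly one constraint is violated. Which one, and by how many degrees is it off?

Perpendicular(TS, SR) — off by 6.90°.

U = (0.00, 0.00) ✓; UT at -3.800° ✓; |UT| = 54.20 ✓; ∠UTS = 84.40° ✓; |TS| = 36.00 ✓; ∠(TS, SR) = 96.90° ✗; |SR| = 18.10 ✓.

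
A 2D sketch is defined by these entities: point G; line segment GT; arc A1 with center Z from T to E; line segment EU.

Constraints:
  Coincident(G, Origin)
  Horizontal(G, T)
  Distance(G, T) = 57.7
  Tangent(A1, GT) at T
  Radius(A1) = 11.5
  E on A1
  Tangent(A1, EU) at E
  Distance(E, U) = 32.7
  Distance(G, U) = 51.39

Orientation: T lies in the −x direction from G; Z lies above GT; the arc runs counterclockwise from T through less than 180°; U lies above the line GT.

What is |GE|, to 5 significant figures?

47.567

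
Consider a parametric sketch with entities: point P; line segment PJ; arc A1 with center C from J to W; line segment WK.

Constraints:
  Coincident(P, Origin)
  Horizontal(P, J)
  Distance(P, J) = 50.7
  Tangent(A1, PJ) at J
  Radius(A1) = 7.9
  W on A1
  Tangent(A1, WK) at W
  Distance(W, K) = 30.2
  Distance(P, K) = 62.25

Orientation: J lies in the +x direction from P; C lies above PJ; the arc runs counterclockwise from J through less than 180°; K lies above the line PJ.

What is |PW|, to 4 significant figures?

59.11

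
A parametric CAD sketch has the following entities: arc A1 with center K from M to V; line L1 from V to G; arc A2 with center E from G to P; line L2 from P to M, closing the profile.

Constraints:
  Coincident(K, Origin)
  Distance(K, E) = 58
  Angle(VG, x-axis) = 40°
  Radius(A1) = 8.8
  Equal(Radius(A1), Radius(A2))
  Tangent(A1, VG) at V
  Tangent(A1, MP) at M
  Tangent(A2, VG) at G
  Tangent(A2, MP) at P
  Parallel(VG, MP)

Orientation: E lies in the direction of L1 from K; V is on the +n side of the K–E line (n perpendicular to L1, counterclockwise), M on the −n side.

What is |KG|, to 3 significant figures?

58.7

Tangency of A1 to both parallel lines with radius 8.8 puts V and M at K ± 8.8·n: V = (-5.66, 6.74), M = (5.66, -6.74). Equal radii place G and P the same way about E: G = E + 8.8·n = (38.8, 44.0), P = E − 8.8·n = (50.1, 30.5). Then |KG| = |G − K| = 58.7.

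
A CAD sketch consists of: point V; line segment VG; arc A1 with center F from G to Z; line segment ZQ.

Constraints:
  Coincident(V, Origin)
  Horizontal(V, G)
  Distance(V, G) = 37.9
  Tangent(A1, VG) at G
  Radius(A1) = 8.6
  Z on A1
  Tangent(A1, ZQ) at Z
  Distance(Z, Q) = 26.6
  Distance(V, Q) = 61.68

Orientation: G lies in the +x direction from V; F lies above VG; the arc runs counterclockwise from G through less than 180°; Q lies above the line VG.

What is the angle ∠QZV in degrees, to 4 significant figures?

111.5°

Checks: |FZ| = 8.600 ✓; ∠(FZ, ZQ) = 90.00° ✓; |ZQ| = 26.60 ✓; |VQ| = 61.68 ✓.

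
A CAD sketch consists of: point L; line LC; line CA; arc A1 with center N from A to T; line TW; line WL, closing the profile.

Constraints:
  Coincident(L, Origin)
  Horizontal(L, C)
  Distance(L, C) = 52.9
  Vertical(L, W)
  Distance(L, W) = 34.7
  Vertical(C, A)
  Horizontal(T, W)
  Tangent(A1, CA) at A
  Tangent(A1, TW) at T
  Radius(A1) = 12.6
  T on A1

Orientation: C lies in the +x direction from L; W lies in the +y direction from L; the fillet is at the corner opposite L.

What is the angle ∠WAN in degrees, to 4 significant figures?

13.40°

L is at the origin; L and C share the same y with |LC| = 52.9 and C on the +x side, so C = (52.90, 0.000). LW is vertical with |LW| = 34.7 and W on the +y side, so W = (0.000, 34.70). The virtual corner opposite L is at (52.90, 34.70). The tangent condition forces NA to be normal to CA and since A1 is tangent to TW there, NT ⟂ TW, with radius 12.6, so the center N sits 12.6 in from both sides at N = (40.30, 22.10). That places the tangent points at A = (52.90, 22.10) on CA and T = (40.30, 34.70) on TW. Then cos ∠WAN = AW·AN / (|AW||AN|), giving 13.40°.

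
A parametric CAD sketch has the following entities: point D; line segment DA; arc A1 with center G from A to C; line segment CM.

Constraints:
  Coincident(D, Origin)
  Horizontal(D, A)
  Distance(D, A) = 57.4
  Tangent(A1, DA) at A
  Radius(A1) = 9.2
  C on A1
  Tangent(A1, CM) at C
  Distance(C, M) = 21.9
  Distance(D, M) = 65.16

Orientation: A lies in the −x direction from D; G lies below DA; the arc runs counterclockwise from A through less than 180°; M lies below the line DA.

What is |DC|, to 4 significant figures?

67.00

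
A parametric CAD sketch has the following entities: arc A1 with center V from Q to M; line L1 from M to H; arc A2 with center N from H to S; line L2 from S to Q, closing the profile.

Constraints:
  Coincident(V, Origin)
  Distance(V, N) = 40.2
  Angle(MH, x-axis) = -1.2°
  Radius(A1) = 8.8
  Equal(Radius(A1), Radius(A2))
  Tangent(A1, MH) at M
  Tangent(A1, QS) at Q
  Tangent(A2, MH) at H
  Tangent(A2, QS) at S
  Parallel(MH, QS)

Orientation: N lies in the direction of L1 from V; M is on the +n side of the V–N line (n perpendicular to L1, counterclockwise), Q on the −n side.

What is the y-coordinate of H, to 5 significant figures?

7.9562

The slot axis is L1's direction at -1.2°, so u = (cos -1.2°, sin -1.2°) = (0.99978, -0.020942) and n = (−sin -1.2°, cos -1.2°) = (0.020942, 0.99978). V is at the origin and N lies 40.2 along u from V, so N = 40.2·u = (40.191, -0.84189). Tangency of A1 to both parallel lines with radius 8.8 puts M and Q at V ± 8.8·n: M = (0.18429, 8.7981), Q = (-0.18429, -8.7981). Equal radii place H and S the same way about N: H = N + 8.8·n = (40.375, 7.9562), S = N − 8.8·n = (40.007, -9.6400). So H.y = 7.9562.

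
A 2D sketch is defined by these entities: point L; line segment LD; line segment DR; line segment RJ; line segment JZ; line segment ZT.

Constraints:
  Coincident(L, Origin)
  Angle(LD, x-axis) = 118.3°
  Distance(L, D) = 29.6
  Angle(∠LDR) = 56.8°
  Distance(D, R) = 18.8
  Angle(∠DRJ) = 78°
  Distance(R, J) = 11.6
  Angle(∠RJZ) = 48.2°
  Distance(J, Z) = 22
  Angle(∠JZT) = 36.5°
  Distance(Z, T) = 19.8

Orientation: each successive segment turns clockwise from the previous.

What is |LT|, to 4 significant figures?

26.01

L is at the origin; LD runs at 118.3° with length 29.6, so D = (-14.03, 26.06). ∠LDR = 56.8° gives DR at -4.900° from the x-axis; with |DR| = 18.8, R = (4.698, 24.46). ∠DRJ = 78.0° gives RJ at -106.9° from the x-axis; with |RJ| = 11.6, J = (1.326, 13.36). ∠RJZ = 48.2° gives JZ at 121.3° from the x-axis; with |JZ| = 22.0, Z = (-10.10, 32.16). ∠JZT = 36.5° gives ZT at -22.20° from the x-axis; with |ZT| = 19.8, T = (8.229, 24.67). Then |LT| = |T − L| = 26.01.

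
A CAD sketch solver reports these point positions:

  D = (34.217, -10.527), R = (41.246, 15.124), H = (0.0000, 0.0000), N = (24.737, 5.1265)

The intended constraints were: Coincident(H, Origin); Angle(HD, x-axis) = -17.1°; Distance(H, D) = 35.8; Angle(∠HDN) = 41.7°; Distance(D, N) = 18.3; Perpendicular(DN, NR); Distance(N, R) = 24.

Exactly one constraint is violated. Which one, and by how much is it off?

Distance(N, R) = 24 — off by 4.70.

H = (0.00, 0.00) ✓; HD at -17.10° ✓; |HD| = 35.80 ✓; ∠HDN = 41.70° ✓; |DN| = 18.30 ✓; ∠(DN, NR) = 90.00° ✓; |NR| = 19.30 ✗.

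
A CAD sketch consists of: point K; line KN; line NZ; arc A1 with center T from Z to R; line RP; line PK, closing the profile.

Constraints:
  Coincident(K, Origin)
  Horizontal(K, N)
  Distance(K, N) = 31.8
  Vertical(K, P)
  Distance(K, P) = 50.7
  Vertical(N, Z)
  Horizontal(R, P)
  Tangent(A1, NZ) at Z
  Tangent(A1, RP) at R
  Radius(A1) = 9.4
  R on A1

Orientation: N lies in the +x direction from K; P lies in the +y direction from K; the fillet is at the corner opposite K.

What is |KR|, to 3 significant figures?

55.4

K is at the origin; K and N share the same y with |KN| = 31.8 and N on the +x side, so N = (31.8, 0.00). KP is vertical with |KP| = 50.7 and P on the +y side, so P = (0.00, 50.7). The virtual corner opposite K is at (31.8, 50.7). Tangency of A1 to NZ means the radius TZ is perpendicular to NZ and A1 meets RP tangentially, so TR is at right angles to RP, with radius 9.4, so the center T sits 9.4 in from both sides at T = (22.4, 41.3). That places the tangent points at Z = (31.8, 41.3) on NZ and R = (22.4, 50.7) on RP. Then |KR| = |R − K| = 55.4.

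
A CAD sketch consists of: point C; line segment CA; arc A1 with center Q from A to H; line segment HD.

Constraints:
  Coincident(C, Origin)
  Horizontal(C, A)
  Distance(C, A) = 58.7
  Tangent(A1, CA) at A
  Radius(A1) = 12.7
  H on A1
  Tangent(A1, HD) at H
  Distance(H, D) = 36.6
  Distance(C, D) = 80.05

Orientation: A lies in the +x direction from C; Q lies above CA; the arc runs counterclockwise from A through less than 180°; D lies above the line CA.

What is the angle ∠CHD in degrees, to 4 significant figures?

87.60°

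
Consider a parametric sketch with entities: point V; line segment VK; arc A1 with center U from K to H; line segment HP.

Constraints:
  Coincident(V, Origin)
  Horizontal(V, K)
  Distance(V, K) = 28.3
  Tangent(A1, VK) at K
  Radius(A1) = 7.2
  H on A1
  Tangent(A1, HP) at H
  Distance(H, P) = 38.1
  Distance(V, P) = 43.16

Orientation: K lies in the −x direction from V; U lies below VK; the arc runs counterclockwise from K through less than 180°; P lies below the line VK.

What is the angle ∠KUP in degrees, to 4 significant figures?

153.1°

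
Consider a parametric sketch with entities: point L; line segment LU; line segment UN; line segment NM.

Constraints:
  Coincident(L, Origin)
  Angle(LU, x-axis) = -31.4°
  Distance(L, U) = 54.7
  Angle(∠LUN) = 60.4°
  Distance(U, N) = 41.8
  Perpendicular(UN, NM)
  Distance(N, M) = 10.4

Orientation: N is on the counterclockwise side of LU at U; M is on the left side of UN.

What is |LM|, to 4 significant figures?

39.99

∠LUN = 60.4°, so UN runs at -31.4° + (180° − 60.4°) = 88.20° from the x-axis; with |UN| = 41.8, N = U + 41.8·(cos 88.20°, sin 88.20°) = (48.00, 13.28). The perpendicularity gives NM at right angles to UN; with |NM| = 10.4 on the left of UN, M = N + 10.4·(-0.9995, 0.03141) = (37.61, 13.61). Then |LM| = |M − L| = 39.99.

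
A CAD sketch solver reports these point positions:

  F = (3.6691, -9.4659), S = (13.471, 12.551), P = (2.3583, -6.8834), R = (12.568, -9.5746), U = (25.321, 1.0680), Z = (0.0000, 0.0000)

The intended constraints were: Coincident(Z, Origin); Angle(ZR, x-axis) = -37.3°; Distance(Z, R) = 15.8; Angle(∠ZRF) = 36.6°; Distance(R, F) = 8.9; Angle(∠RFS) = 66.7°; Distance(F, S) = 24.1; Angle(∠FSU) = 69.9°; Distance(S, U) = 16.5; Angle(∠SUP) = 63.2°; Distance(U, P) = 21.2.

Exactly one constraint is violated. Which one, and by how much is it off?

Distance(U, P) = 21.2 — off by 3.10.

Z = (0.00, 0.00) ✓; ZR at -37.30° ✓; |ZR| = 15.80 ✓; ∠ZRF = 36.60° ✓; |RF| = 8.900 ✓; ∠RFS = 66.70° ✓; |FS| = 24.10 ✓; ∠FSU = 69.90° ✓; |SU| = 16.50 ✓; ∠SUP = 63.20° ✓; |UP| = 24.30 ✗.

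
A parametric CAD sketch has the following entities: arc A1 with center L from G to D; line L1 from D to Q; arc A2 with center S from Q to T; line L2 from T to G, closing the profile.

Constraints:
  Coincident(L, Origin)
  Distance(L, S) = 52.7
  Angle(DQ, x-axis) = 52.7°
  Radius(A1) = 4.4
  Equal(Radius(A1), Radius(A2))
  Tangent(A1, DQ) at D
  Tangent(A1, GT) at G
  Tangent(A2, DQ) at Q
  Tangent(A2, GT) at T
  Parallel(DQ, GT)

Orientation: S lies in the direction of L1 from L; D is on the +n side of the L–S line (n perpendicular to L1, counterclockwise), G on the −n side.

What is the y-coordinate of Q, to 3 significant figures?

44.6

The slot axis is L1's direction at 52.7°, so u = (cos 52.7°, sin 52.7°) = (0.606, 0.795) and n = (−sin 52.7°, cos 52.7°) = (-0.795, 0.606). L is at the origin and S lies 52.7 along u from L, so S = 52.7·u = (31.9, 41.9). Tangency of A1 to both parallel lines with radius 4.4 puts D and G at L ± 4.4·n: D = (-3.50, 2.67), G = (3.50, -2.67). Equal radii place Q and T the same way about S: Q = S + 4.4·n = (28.4, 44.6), T = S − 4.4·n = (35.4, 39.3). So Q.y = 44.6.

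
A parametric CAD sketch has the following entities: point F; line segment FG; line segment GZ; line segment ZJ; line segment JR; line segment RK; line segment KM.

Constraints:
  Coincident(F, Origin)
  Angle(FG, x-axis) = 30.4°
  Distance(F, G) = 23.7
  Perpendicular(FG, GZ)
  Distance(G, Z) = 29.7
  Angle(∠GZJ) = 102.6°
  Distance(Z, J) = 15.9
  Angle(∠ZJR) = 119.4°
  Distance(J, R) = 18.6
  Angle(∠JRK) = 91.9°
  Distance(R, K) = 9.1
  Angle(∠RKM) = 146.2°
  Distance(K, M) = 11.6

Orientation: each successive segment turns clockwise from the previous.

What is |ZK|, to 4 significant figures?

27.13

F is at the origin; FG runs at 30.4° with length 23.7, so G = (20.44, 11.99). FG ⟂ GZ, so GZ runs at -59.60°; with |GZ| = 29.7, Z = (35.47, -13.62). ∠GZJ = 102.6° gives ZJ at -137.0° from the x-axis; with |ZJ| = 15.9, J = (23.84, -24.47). ∠ZJR = 119.4° gives JR at 162.4° from the x-axis; with |JR| = 18.6, R = (6.113, -18.84). ∠JRK = 91.9° gives RK at 74.30° from the x-axis; with |RK| = 9.1, K = (8.575, -10.08). Then |ZK| = |K − Z| = 27.13.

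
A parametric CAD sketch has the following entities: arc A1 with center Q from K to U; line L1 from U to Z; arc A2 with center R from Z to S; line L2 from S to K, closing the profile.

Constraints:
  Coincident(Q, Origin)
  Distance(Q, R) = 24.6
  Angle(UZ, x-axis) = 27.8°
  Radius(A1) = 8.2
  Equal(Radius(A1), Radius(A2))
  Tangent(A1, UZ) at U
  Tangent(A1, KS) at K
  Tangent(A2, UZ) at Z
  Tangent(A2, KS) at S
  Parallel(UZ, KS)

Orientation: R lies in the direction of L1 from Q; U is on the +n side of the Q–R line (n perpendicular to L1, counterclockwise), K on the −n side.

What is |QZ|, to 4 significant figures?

25.93

Tangency of A1 to both parallel lines with radius 8.2 puts U and K at Q ± 8.2·n: U = (-3.824, 7.254), K = (3.824, -7.254). Equal radii place Z and S the same way about R: Z = R + 8.2·n = (17.94, 18.73), S = R − 8.2·n = (25.59, 4.220). Then |QZ| = |Z − Q| = 25.93.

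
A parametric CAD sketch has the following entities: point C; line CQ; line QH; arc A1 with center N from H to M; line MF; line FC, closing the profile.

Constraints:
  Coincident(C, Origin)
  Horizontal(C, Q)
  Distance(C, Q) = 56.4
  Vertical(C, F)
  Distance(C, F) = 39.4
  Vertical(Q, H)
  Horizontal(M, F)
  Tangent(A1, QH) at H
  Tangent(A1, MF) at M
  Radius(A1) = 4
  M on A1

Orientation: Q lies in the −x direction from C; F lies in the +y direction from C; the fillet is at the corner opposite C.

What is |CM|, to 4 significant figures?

65.56

The virtual corner opposite C is at (-56.40, 39.40). A1 meets QH tangentially, so NH is at right angles to QH and since A1 is tangent to MF there, NM ⟂ MF, with radius 4.0, so the center N sits 4.0 in from both sides at N = (-52.40, 35.40). That places the tangent points at H = (-56.40, 35.40) on QH and M = (-52.40, 39.40) on MF. Then |CM| = |M − C| = 65.56.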